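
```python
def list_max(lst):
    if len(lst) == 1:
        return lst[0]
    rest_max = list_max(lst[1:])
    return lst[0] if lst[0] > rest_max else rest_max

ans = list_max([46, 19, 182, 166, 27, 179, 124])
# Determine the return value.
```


list_max([46, 19, 182, 166, 27, 179, 124])
= compare 46 with list_max([19, 182, 166, 27, 179, 124])
= compare 19 with list_max([182, 166, 27, 179, 124])
= compare 182 with list_max([166, 27, 179, 124])
= compare 166 with list_max([27, 179, 124])
= compare 27 with list_max([179, 124])
= compare 179 with list_max([124])
Base: list_max([124]) = 124
compare 179 with 124: max = 179
compare 27 with 179: max = 179
compare 166 with 179: max = 179
compare 182 with 179: max = 182
compare 19 with 182: max = 182
compare 46 with 182: max = 182
= 182


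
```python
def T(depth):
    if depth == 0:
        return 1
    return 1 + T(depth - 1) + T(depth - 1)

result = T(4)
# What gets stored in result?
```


T(4)
= 1 + T(3) + T(3)
= 1 + 2 * T(3)
T(k) = 2^(k+1) - 1
T(0) = 1
T(1) = 3
T(2) = 7
T(3) = 15
T(4) = 31
T(4) = 2^5 - 1 = 31


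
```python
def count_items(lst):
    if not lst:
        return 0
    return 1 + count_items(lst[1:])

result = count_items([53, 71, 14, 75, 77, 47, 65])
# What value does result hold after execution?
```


count_items([53, 71, 14, 75, 77, 47, 65])
= 1 + count_items([71, 14, 75, 77, 47, 65])
= 1 + 1 + count_items([14, 75, 77, 47, 65])
= 1 + 1 + 1 + count_items([75, 77, 47, 65])
= 1 + 1 + 1 + 1 + count_items([77, 47, 65])
= 1 + 1 + 1 + 1 + 1 + count_items([47, 65])
= 1 + 1 + 1 + 1 + 1 + 1 + count_items([65])
= 1 + 1 + 1 + 1 + 1 + 1 + 1 + count_items([])
= 1 + 1 + 1 + 1 + 1 + 1 + 1 + 0
= 7


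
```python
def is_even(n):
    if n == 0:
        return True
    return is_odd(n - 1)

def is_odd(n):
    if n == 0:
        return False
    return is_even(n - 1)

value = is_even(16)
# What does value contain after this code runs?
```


is_even(16)
= is_odd(15)
= is_even(14)
= is_odd(13)
= is_even(12)
= is_odd(11)
= is_even(10)
= is_odd(9)
= is_even(8)
= is_odd(7)
= is_even(6)
= is_odd(5)
= is_even(4)
= is_odd(3)
= is_even(2)
= is_odd(1)
= is_even(0)
n == 0: return True
= True


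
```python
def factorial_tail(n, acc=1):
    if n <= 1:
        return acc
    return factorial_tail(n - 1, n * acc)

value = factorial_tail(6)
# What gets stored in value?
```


factorial_tail(6, 1)
= factorial_tail(5, 6 * 1) = factorial_tail(5, 6)
= factorial_tail(4, 5 * 6) = factorial_tail(4, 30)
= factorial_tail(3, 4 * 30) = factorial_tail(3, 120)
= factorial_tail(2, 3 * 120) = factorial_tail(2, 360)
= factorial_tail(1, 2 * 360) = factorial_tail(1, 720)
n <= 1, return acc = 720


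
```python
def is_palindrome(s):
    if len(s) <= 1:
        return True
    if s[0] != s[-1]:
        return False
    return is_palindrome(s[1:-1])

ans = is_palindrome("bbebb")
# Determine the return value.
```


is_palindrome("bbebb")
"bbebb": s[0]='b' == s[-1]='b' -> is_palindrome("beb")
"beb": s[0]='b' == s[-1]='b' -> is_palindrome("e")
"e": len <= 1 -> True
= True


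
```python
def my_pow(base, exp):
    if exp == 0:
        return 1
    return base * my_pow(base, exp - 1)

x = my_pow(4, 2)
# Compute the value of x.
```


my_pow(4, 2)
= 4 * my_pow(4, 1)
= 4 * 4 * my_pow(4, 0)
= 4 * 4 * 1
= 16


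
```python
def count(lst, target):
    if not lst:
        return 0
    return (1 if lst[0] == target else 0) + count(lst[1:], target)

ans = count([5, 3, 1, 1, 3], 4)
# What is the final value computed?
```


count([5, 3, 1, 1, 3], 4)
lst[0]=5 != 4: 0 + count([3, 1, 1, 3], 4)
lst[0]=3 != 4: 0 + count([1, 1, 3], 4)
lst[0]=1 != 4: 0 + count([1, 3], 4)
lst[0]=1 != 4: 0 + count([3], 4)
lst[0]=3 != 4: 0 + count([], 4)
= 0


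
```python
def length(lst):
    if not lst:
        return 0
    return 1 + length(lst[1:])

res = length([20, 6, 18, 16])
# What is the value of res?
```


length([20, 6, 18, 16])
= 1 + length([6, 18, 16])
= 1 + 1 + length([18, 16])
= 1 + 1 + 1 + length([16])
= 1 + 1 + 1 + 1 + length([])
= 1 + 1 + 1 + 1 + 0
= 4


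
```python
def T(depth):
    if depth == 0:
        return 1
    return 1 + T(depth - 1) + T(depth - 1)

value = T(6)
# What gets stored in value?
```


T(6)
= 1 + T(5) + T(5)
= 1 + 2 * T(5)
T(k) = 2^(k+1) - 1
T(0) = 1
T(1) = 3
T(2) = 7
T(3) = 15
T(4) = 31
T(6) = 2^7 - 1 = 127


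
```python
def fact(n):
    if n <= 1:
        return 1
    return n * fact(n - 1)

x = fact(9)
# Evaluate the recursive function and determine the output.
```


fact(9)
= 9 * fact(8)
= 9 * 8 * fact(7)
= 9 * 8 * 7 * fact(6)
= 9 * 8 * 7 * 6 * fact(5)
= 9 * 8 * 7 * 6 * 5 * fact(4)
= 9 * 8 * 7 * 6 * 5 * 4 * fact(3)
= 9 * 8 * 7 * 6 * 5 * 4 * 3 * fact(2)
= 9 * 8 * 7 * 6 * 5 * 4 * 3 * 2 * fact(1)
= 9 * 8 * 7 * 6 * 5 * 4 * 3 * 2 * 1
= 362880


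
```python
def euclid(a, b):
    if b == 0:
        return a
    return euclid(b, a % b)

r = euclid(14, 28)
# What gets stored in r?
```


euclid(14, 28)
= euclid(28, 14 % 28) = euclid(28, 14)
= euclid(14, 28 % 14) = euclid(14, 0)
b == 0, return a = 14


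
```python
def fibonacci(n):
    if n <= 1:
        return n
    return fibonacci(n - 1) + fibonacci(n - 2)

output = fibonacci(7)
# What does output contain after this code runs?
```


fibonacci(7)
= fibonacci(6) + fibonacci(5)
= (fibonacci(5) + fibonacci(4)) + fibonacci(5)
Computing bottom-up: fibonacci(0)=0, fibonacci(1)=1, fibonacci(2)=1, fibonacci(3)=2, fibonacci(4)=3, fibonacci(5)=5, fibonacci(6)=8, fibonacci(7)=13
= 13


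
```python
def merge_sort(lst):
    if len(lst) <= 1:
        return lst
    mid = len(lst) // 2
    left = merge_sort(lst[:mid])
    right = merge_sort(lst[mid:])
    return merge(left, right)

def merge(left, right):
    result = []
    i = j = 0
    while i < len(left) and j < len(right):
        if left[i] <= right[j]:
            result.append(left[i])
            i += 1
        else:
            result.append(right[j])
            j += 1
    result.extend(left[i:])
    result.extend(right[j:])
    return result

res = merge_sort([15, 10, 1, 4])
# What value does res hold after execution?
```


merge_sort([15, 10, 1, 4])
Split into [15, 10] and [1, 4]
Left sorted: [10, 15]
Right sorted: [1, 4]
Merge [10, 15] and [1, 4]
= [1, 4, 10, 15]


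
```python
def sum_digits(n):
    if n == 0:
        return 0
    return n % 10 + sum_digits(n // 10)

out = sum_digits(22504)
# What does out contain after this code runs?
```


sum_digits(22504)
= 4 + sum_digits(2250)
= 4 + 0 + sum_digits(225)
= 4 + 0 + 5 + sum_digits(22)
= 4 + 0 + 5 + 2 + sum_digits(2)
= 4 + 0 + 5 + 2 + 2 + sum_digits(0)
= 4 + 0 + 5 + 2 + 2 + 0
= 13


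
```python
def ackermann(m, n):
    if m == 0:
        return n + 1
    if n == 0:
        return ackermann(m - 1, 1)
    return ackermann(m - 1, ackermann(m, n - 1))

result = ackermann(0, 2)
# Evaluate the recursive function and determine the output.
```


ackermann(0, 2)
m == 0: return 2 + 1 = 3
= 3


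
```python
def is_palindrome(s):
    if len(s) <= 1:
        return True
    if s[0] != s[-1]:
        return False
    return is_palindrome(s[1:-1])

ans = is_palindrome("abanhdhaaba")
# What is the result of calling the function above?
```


is_palindrome("abanhdhaaba")
"abanhdhaaba": s[0]='a' == s[-1]='a' -> is_palindrome("banhdhaab")
"banhdhaab": s[0]='b' == s[-1]='b' -> is_palindrome("anhdhaa")
"anhdhaa": s[0]='a' == s[-1]='a' -> is_palindrome("nhdha")
"nhdha": s[0]='n' != s[-1]='a' -> False
= False


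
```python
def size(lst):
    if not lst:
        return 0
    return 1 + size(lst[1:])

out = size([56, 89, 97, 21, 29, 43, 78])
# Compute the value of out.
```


size([56, 89, 97, 21, 29, 43, 78])
= 1 + size([89, 97, 21, 29, 43, 78])
= 1 + 1 + size([97, 21, 29, 43, 78])
= 1 + 1 + 1 + size([21, 29, 43, 78])
= 1 + 1 + 1 + 1 + size([29, 43, 78])
= 1 + 1 + 1 + 1 + 1 + size([43, 78])
= 1 + 1 + 1 + 1 + 1 + 1 + size([78])
= 1 + 1 + 1 + 1 + 1 + 1 + 1 + size([])
= 1 + 1 + 1 + 1 + 1 + 1 + 1 + 0
= 7


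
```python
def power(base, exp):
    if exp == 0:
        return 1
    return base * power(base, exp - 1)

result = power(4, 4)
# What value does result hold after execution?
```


power(4, 4)
= 4 * power(4, 3)
= 4 * 4 * power(4, 2)
= 4 * 4 * 4 * power(4, 1)
= 4 * 4 * 4 * 4 * power(4, 0)
= 4 * 4 * 4 * 4 * 1
= 256


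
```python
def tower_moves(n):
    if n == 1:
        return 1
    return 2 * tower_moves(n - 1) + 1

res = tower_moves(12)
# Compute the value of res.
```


tower_moves(12)
= 2 * tower_moves(11) + 1
= 2 * (2 * tower_moves(10) + 1) + 1
= 2 * (2 * (2 * tower_moves(9) + 1) + 1) + 1
= 2 * (2 * (2 * (2 * tower_moves(8) + 1) + 1) + 1) + 1
= 2 * (2 * (2 * (2 * (2 * tower_moves(7) + 1) + 1) + 1) + 1) + 1
= 2 * (2 * (2 * (2 * (2 * (2 * tower_moves(6) + 1) + 1) + 1) + 1) + 1) + 1
= 2 * (2 * (2 * (2 * (2 * (2 * (2 * tower_moves(5) + 1) + 1) + 1) + 1) + 1) + 1) + 1
= 2 * (2 * (2 * (2 * (2 * (2 * (2 * (2 * tower_moves(4) + 1) + 1) + 1) + 1) + 1) + 1) + 1) + 1
= 2 * (2 * (2 * (2 * (2 * (2 * (2 * (2 * (2 * tower_moves(3) + 1) + 1) + 1) + 1) + 1) + 1) + 1) + 1) + 1
= 2 * (2 * (2 * (2 * (2 * (2 * (2 * (2 * (2 * (2 * tower_moves(2) + 1) + 1) + 1) + 1) + 1) + 1) + 1) + 1) + 1) + 1
= 2 * (2 * (2 * (2 * (2 * (2 * (2 * (2 * (2 * (2 * (2 * tower_moves(1) + 1) + 1) + 1) + 1) + 1) + 1) + 1) + 1) + 1) + 1) + 1
Now compute bottom-up:
tower_moves(1) = 1
tower_moves(2) = 2 * 1 + 1 = 3
tower_moves(3) = 2 * 3 + 1 = 7
tower_moves(4) = 2 * 7 + 1 = 15
tower_moves(5) = 2 * 15 + 1 = 31
tower_moves(6) = 2 * 31 + 1 = 63
tower_moves(7) = 2 * 63 + 1 = 127
tower_moves(8) = 2 * 127 + 1 = 255
tower_moves(9) = 2 * 255 + 1 = 511
tower_moves(10) = 2 * 511 + 1 = 1023
tower_moves(11) = 2 * 1023 + 1 = 2047
tower_moves(12) = 2 * 2047 + 1 = 4095
= 4095


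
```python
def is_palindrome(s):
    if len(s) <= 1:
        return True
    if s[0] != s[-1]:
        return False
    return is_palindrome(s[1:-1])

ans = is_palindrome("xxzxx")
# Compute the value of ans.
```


is_palindrome("xxzxx")
"xxzxx": s[0]='x' == s[-1]='x' -> is_palindrome("xzx")
"xzx": s[0]='x' == s[-1]='x' -> is_palindrome("z")
"z": len <= 1 -> True
= True


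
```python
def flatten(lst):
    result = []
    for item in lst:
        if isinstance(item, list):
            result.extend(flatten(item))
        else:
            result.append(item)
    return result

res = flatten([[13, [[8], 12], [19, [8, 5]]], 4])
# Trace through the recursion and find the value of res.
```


flatten([[13, [[8], 12], [19, [8, 5]]], 4])
Processing each element:
  [13, [[8], 12], [19, [8, 5]]] is a list -> flatten recursively -> [13, 8, 12, 19, 8, 5]
  4 is not a list -> append 4
= [13, 8, 12, 19, 8, 5, 4]


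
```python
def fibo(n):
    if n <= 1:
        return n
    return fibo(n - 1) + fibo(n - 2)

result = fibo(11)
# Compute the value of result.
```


fibo(11)
= fibo(10) + fibo(9)
= (fibo(9) + fibo(8)) + fibo(9)
Computing bottom-up: fibo(0)=0, fibo(1)=1, fibo(2)=1, fibo(3)=2, fibo(4)=3, fibo(5)=5, fibo(6)=8, fibo(7)=13, fibo(8)=21, fibo(9)=34, fibo(10)=55, fibo(11)=89
= 89


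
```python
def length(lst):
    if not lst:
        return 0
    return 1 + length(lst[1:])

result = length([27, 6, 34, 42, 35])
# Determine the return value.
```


length([27, 6, 34, 42, 35])
= 1 + length([6, 34, 42, 35])
= 1 + 1 + length([34, 42, 35])
= 1 + 1 + 1 + length([42, 35])
= 1 + 1 + 1 + 1 + length([35])
= 1 + 1 + 1 + 1 + 1 + length([])
= 1 + 1 + 1 + 1 + 1 + 0
= 5


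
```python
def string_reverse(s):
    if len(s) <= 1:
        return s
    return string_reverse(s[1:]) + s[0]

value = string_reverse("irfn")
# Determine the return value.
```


string_reverse("irfn")
= string_reverse("rfn") + "i"
= string_reverse("fn") + "r" + "i"
= string_reverse("n") + "f" + "r" + "i"
= "n" + "f" + "r" + "i"
= "nfri"


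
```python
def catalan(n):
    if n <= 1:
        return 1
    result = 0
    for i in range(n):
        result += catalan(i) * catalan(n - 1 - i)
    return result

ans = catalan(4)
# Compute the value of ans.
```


catalan(4)
= sum of catalan(i) * catalan(4-1-i) for i in 0..3
First compute sub-values bottom-up:
  catalan(0) = 1, catalan(1) = 1
  catalan(2) = 1*1 + 1*1 = 2
  catalan(3) = 1*2 + 1*1 + 2*1 = 5
Now catalan(4):
  catalan(0)*catalan(3) = 1*5 = 5
  catalan(1)*catalan(2) = 1*2 = 2
  catalan(2)*catalan(1) = 2*1 = 2
  catalan(3)*catalan(0) = 5*1 = 5
= 5 + 2 + 2 + 5
= 14


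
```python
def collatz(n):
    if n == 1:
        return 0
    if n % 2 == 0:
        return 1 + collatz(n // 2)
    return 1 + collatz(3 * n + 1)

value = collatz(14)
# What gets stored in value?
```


collatz(14)
14 is even -> collatz(7)
7 is odd -> 3*7+1 = 22 -> collatz(22)
22 is even -> collatz(11)
11 is odd -> 3*11+1 = 34 -> collatz(34)
34 is even -> collatz(17)
17 is odd -> 3*17+1 = 52 -> collatz(52)
52 is even -> collatz(26)
26 is even -> collatz(13)
13 is odd -> 3*13+1 = 40 -> collatz(40)
40 is even -> collatz(20)
20 is even -> collatz(10)
10 is even -> collatz(5)
5 is odd -> 3*5+1 = 16 -> collatz(16)
16 is even -> collatz(8)
8 is even -> collatz(4)
4 is even -> collatz(2)
2 is even -> collatz(1)
Reached 1 after 17 steps
= 17


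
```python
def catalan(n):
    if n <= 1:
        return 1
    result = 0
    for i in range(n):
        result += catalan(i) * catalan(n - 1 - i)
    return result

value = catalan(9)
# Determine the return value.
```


catalan(9)
= sum of catalan(i) * catalan(9-1-i) for i in 0..8
First compute sub-values bottom-up:
  catalan(0) = 1, catalan(1) = 1
  catalan(2) = 1*1 + 1*1 = 2
  catalan(3) = 1*2 + 1*1 + 2*1 = 5
  catalan(4) = 1*5 + 1*2 + 2*1 + 5*1 = 14
  catalan(5) = 1*14 + 1*5 + 2*2 + 5*1 + 14*1 = 42
  catalan(6) = 1*42 + 1*14 + 2*5 + 5*2 + 14*1 + 42*1 = 132
  catalan(7) = 1*132 + 1*42 + 2*14 + 5*5 + 14*2 + 42*1 + 132*1 = 429
  catalan(8) = 1*429 + 1*132 + 2*42 + 5*14 + 14*5 + 42*2 + 132*1 + 429*1 = 1430
Now catalan(9):
  catalan(0)*catalan(8) = 1*1430 = 1430
  catalan(1)*catalan(7) = 1*429 = 429
  catalan(2)*catalan(6) = 2*132 = 264
  catalan(3)*catalan(5) = 5*42 = 210
  catalan(4)*catalan(4) = 14*14 = 196
  catalan(5)*catalan(3) = 42*5 = 210
  catalan(6)*catalan(2) = 132*2 = 264
  catalan(7)*catalan(1) = 429*1 = 429
  catalan(8)*catalan(0) = 1430*1 = 1430
= 1430 + 429 + 264 + 210 + 196 + 210 + 264 + 429 + 1430
= 4862


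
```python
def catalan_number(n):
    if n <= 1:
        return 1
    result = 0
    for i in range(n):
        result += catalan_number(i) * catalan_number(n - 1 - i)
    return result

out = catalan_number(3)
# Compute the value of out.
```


catalan_number(3)
= sum of catalan_number(i) * catalan_number(3-1-i) for i in 0..2
First compute sub-values bottom-up:
  catalan_number(0) = 1, catalan_number(1) = 1
  catalan_number(2) = 1*1 + 1*1 = 2
Now catalan_number(3):
  catalan_number(0)*catalan_number(2) = 1*2 = 2
  catalan_number(1)*catalan_number(1) = 1*1 = 1
  catalan_number(2)*catalan_number(0) = 2*1 = 2
= 2 + 1 + 2
= 5


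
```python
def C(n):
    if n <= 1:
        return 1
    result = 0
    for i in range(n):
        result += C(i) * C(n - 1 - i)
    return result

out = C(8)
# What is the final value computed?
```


C(8)
= sum of C(i) * C(8-1-i) for i in 0..7
First compute sub-values bottom-up:
  C(0) = 1, C(1) = 1
  C(2) = 1*1 + 1*1 = 2
  C(3) = 1*2 + 1*1 + 2*1 = 5
  C(4) = 1*5 + 1*2 + 2*1 + 5*1 = 14
  C(5) = 1*14 + 1*5 + 2*2 + 5*1 + 14*1 = 42
  C(6) = 1*42 + 1*14 + 2*5 + 5*2 + 14*1 + 42*1 = 132
  C(7) = 1*132 + 1*42 + 2*14 + 5*5 + 14*2 + 42*1 + 132*1 = 429
Now C(8):
  C(0)*C(7) = 1*429 = 429
  C(1)*C(6) = 1*132 = 132
  C(2)*C(5) = 2*42 = 84
  C(3)*C(4) = 5*14 = 70
  C(4)*C(3) = 14*5 = 70
  C(5)*C(2) = 42*2 = 84
  C(6)*C(1) = 132*1 = 132
  C(7)*C(0) = 429*1 = 429
= 429 + 132 + 84 + 70 + 70 + 84 + 132 + 429
= 1430


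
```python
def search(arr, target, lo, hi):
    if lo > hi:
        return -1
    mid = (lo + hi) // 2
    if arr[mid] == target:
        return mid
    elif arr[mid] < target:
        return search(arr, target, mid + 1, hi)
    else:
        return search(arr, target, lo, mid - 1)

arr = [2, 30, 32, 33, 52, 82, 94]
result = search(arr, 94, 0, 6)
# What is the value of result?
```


search(arr, 94, 0, 6)
lo=0, hi=6, mid=3, arr[mid]=33
33 < 94, search right half
lo=4, hi=6, mid=5, arr[mid]=82
82 < 94, search right half
lo=6, hi=6, mid=6, arr[mid]=94
arr[6] == 94, found at index 6
= 6


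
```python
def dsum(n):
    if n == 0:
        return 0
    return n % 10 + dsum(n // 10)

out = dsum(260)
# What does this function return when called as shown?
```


dsum(260)
= 0 + dsum(26)
= 0 + 6 + dsum(2)
= 0 + 6 + 2 + dsum(0)
= 0 + 6 + 2 + 0
= 8


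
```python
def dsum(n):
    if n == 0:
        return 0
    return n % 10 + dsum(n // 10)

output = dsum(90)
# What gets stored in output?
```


dsum(90)
= 0 + dsum(9)
= 0 + 9 + dsum(0)
= 0 + 9 + 0
= 9


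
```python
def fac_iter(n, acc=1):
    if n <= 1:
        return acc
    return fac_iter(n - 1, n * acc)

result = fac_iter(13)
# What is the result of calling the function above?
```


fac_iter(13, 1)
= fac_iter(12, 13 * 1) = fac_iter(12, 13)
= fac_iter(11, 12 * 13) = fac_iter(11, 156)
= fac_iter(10, 11 * 156) = fac_iter(10, 1716)
= fac_iter(9, 10 * 1716) = fac_iter(9, 17160)
= fac_iter(8, 9 * 17160) = fac_iter(8, 154440)
= fac_iter(7, 8 * 154440) = fac_iter(7, 1235520)
= fac_iter(6, 7 * 1235520) = fac_iter(6, 8648640)
= fac_iter(5, 6 * 8648640) = fac_iter(5, 51891840)
= fac_iter(4, 5 * 51891840) = fac_iter(4, 259459200)
= fac_iter(3, 4 * 259459200) = fac_iter(3, 1037836800)
= fac_iter(2, 3 * 1037836800) = fac_iter(2, 3113510400)
= fac_iter(1, 2 * 3113510400) = fac_iter(1, 6227020800)
n <= 1, return acc = 6227020800


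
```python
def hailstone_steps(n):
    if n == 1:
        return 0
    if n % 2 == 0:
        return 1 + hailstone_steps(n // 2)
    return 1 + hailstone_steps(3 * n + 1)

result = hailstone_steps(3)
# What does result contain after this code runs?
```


hailstone_steps(3)
3 is odd -> 3*3+1 = 10 -> hailstone_steps(10)
10 is even -> hailstone_steps(5)
5 is odd -> 3*5+1 = 16 -> hailstone_steps(16)
16 is even -> hailstone_steps(8)
8 is even -> hailstone_steps(4)
4 is even -> hailstone_steps(2)
2 is even -> hailstone_steps(1)
Reached 1 after 7 steps
= 7


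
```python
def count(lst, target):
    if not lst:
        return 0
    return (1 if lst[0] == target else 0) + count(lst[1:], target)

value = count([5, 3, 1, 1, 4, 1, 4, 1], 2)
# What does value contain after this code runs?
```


count([5, 3, 1, 1, 4, 1, 4, 1], 2)
lst[0]=5 != 2: 0 + count([3, 1, 1, 4, 1, 4, 1], 2)
lst[0]=3 != 2: 0 + count([1, 1, 4, 1, 4, 1], 2)
lst[0]=1 != 2: 0 + count([1, 4, 1, 4, 1], 2)
lst[0]=1 != 2: 0 + count([4, 1, 4, 1], 2)
lst[0]=4 != 2: 0 + count([1, 4, 1], 2)
lst[0]=1 != 2: 0 + count([4, 1], 2)
lst[0]=4 != 2: 0 + count([1], 2)
lst[0]=1 != 2: 0 + count([], 2)
= 0


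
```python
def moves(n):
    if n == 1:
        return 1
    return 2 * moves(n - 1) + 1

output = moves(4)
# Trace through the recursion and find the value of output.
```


moves(4)
= 2 * moves(3) + 1
= 2 * (2 * moves(2) + 1) + 1
= 2 * (2 * (2 * moves(1) + 1) + 1) + 1
Now compute bottom-up:
moves(1) = 1
moves(2) = 2 * 1 + 1 = 3
moves(3) = 2 * 3 + 1 = 7
moves(4) = 2 * 7 + 1 = 15
= 15


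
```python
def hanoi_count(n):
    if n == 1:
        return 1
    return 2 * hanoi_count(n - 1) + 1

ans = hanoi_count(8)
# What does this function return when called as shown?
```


hanoi_count(8)
= 2 * hanoi_count(7) + 1
= 2 * (2 * hanoi_count(6) + 1) + 1
= 2 * (2 * (2 * hanoi_count(5) + 1) + 1) + 1
= 2 * (2 * (2 * (2 * hanoi_count(4) + 1) + 1) + 1) + 1
= 2 * (2 * (2 * (2 * (2 * hanoi_count(3) + 1) + 1) + 1) + 1) + 1
= 2 * (2 * (2 * (2 * (2 * (2 * hanoi_count(2) + 1) + 1) + 1) + 1) + 1) + 1
= 2 * (2 * (2 * (2 * (2 * (2 * (2 * hanoi_count(1) + 1) + 1) + 1) + 1) + 1) + 1) + 1
Now compute bottom-up:
hanoi_count(1) = 1
hanoi_count(2) = 2 * 1 + 1 = 3
hanoi_count(3) = 2 * 3 + 1 = 7
hanoi_count(4) = 2 * 7 + 1 = 15
hanoi_count(5) = 2 * 15 + 1 = 31
hanoi_count(6) = 2 * 31 + 1 = 63
hanoi_count(7) = 2 * 63 + 1 = 127
hanoi_count(8) = 2 * 127 + 1 = 255
= 255


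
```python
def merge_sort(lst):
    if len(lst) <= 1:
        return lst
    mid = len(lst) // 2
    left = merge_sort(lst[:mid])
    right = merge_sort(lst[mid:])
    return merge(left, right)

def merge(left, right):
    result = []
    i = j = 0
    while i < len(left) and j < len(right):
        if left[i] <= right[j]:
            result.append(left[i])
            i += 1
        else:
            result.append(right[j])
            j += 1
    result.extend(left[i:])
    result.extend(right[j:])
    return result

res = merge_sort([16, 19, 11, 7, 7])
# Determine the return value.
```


merge_sort([16, 19, 11, 7, 7])
Split into [16, 19] and [11, 7, 7]
Left sorted: [16, 19]
Right sorted: [7, 7, 11]
Merge [16, 19] and [7, 7, 11]
= [7, 7, 11, 16, 19]


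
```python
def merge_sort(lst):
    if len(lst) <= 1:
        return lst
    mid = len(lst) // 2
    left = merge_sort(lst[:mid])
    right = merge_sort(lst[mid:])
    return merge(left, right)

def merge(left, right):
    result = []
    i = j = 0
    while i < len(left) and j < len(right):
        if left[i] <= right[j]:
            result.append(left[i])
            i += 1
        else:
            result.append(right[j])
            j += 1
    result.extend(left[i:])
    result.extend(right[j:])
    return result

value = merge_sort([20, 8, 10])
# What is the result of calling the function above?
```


merge_sort([20, 8, 10])
Split into [20] and [8, 10]
Left sorted: [20]
Right sorted: [8, 10]
Merge [20] and [8, 10]
= [8, 10, 20]


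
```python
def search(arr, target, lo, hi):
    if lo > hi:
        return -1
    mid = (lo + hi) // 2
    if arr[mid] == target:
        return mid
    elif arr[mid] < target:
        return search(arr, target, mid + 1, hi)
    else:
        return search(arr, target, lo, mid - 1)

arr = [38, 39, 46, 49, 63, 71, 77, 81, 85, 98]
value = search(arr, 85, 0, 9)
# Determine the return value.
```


search(arr, 85, 0, 9)
lo=0, hi=9, mid=4, arr[mid]=63
63 < 85, search right half
lo=5, hi=9, mid=7, arr[mid]=81
81 < 85, search right half
lo=8, hi=9, mid=8, arr[mid]=85
arr[8] == 85, found at index 8
= 8


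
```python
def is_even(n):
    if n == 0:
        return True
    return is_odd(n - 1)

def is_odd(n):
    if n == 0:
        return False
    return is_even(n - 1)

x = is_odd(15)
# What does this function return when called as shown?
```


is_odd(15)
= is_even(14)
= is_odd(13)
= is_even(12)
= is_odd(11)
= is_even(10)
= is_odd(9)
= is_even(8)
= is_odd(7)
= is_even(6)
= is_odd(5)
= is_even(4)
= is_odd(3)
= is_even(2)
= is_odd(1)
= is_even(0)
n == 0: return True
= True


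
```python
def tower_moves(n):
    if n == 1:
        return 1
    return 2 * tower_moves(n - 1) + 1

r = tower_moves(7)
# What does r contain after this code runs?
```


tower_moves(7)
= 2 * tower_moves(6) + 1
= 2 * (2 * tower_moves(5) + 1) + 1
= 2 * (2 * (2 * tower_moves(4) + 1) + 1) + 1
= 2 * (2 * (2 * (2 * tower_moves(3) + 1) + 1) + 1) + 1
= 2 * (2 * (2 * (2 * (2 * tower_moves(2) + 1) + 1) + 1) + 1) + 1
= 2 * (2 * (2 * (2 * (2 * (2 * tower_moves(1) + 1) + 1) + 1) + 1) + 1) + 1
Now compute bottom-up:
tower_moves(1) = 1
tower_moves(2) = 2 * 1 + 1 = 3
tower_moves(3) = 2 * 3 + 1 = 7
tower_moves(4) = 2 * 7 + 1 = 15
tower_moves(5) = 2 * 15 + 1 = 31
tower_moves(6) = 2 * 31 + 1 = 63
tower_moves(7) = 2 * 63 + 1 = 127
= 127


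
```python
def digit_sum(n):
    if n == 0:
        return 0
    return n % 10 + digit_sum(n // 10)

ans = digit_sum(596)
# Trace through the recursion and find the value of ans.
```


digit_sum(596)
= 6 + digit_sum(59)
= 6 + 9 + digit_sum(5)
= 6 + 9 + 5 + digit_sum(0)
= 6 + 9 + 5 + 0
= 20


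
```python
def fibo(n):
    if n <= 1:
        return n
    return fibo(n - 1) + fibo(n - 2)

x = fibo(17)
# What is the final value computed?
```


fibo(17)
= fibo(16) + fibo(15)
= (fibo(15) + fibo(14)) + fibo(15)
Computing bottom-up: fibo(0)=0, fibo(1)=1, fibo(2)=1, fibo(3)=2, fibo(4)=3, fibo(5)=5, fibo(6)=8, fibo(7)=13, fibo(8)=21, fibo(9)=34, fibo(10)=55, fibo(11)=89, fibo(12)=144, fibo(13)=233, fibo(14)=377, fibo(15)=610, fibo(16)=987, fibo(17)=1597
= 1597


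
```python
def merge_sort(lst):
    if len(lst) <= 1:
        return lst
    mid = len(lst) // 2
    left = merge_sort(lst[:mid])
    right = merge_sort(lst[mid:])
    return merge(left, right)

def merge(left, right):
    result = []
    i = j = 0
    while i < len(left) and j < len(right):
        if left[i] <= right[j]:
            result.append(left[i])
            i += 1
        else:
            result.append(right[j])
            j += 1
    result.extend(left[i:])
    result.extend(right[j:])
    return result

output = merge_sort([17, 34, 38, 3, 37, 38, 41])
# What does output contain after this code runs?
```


merge_sort([17, 34, 38, 3, 37, 38, 41])
Split into [17, 34, 38] and [3, 37, 38, 41]
Left sorted: [17, 34, 38]
Right sorted: [3, 37, 38, 41]
Merge [17, 34, 38] and [3, 37, 38, 41]
= [3, 17, 34, 37, 38, 38, 41]


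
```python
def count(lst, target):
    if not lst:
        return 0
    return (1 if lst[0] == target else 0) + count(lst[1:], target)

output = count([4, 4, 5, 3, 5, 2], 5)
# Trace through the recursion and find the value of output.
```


count([4, 4, 5, 3, 5, 2], 5)
lst[0]=4 != 5: 0 + count([4, 5, 3, 5, 2], 5)
lst[0]=4 != 5: 0 + count([5, 3, 5, 2], 5)
lst[0]=5 == 5: 1 + count([3, 5, 2], 5)
lst[0]=3 != 5: 0 + count([5, 2], 5)
lst[0]=5 == 5: 1 + count([2], 5)
lst[0]=2 != 5: 0 + count([], 5)
= 2


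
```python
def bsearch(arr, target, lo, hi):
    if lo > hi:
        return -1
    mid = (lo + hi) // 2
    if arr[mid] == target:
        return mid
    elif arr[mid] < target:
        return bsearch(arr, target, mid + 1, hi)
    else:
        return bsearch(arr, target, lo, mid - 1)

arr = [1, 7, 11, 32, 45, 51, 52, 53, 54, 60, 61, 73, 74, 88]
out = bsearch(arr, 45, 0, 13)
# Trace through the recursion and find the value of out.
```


bsearch(arr, 45, 0, 13)
lo=0, hi=13, mid=6, arr[mid]=52
52 > 45, search left half
lo=0, hi=5, mid=2, arr[mid]=11
11 < 45, search right half
lo=3, hi=5, mid=4, arr[mid]=45
arr[4] == 45, found at index 4
= 4


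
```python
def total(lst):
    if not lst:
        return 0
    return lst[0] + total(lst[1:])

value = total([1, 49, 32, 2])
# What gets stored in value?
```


total([1, 49, 32, 2])
= 1 + total([49, 32, 2])
= 1 + 49 + total([32, 2])
= 1 + 49 + 32 + total([2])
= 1 + 49 + 32 + 2 + total([])
= 1 + 49 + 32 + 2 + 0
= 84


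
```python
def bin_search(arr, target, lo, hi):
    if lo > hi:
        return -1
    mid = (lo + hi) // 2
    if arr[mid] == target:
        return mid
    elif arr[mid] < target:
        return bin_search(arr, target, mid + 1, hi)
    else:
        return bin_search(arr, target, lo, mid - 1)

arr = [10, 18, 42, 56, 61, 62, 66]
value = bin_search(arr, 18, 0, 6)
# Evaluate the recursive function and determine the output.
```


bin_search(arr, 18, 0, 6)
lo=0, hi=6, mid=3, arr[mid]=56
56 > 18, search left half
lo=0, hi=2, mid=1, arr[mid]=18
arr[1] == 18, found at index 1
= 1


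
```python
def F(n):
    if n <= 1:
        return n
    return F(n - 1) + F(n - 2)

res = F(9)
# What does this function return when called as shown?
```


F(9)
= F(8) + F(7)
= (F(7) + F(6)) + F(7)
Computing bottom-up: F(0)=0, F(1)=1, F(2)=1, F(3)=2, F(4)=3, F(5)=5, F(6)=8, F(7)=13, F(8)=21, F(9)=34
= 34


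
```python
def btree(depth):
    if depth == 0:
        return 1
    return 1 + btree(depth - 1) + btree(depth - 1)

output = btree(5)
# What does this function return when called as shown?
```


btree(5)
= 1 + btree(4) + btree(4)
= 1 + 2 * btree(4)
btree(k) = 2^(k+1) - 1
btree(0) = 1
btree(1) = 3
btree(2) = 7
btree(3) = 15
btree(4) = 31
btree(5) = 2^6 - 1 = 63


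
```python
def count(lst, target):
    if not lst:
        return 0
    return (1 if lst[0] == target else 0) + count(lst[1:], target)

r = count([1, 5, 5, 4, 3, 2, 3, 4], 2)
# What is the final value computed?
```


count([1, 5, 5, 4, 3, 2, 3, 4], 2)
lst[0]=1 != 2: 0 + count([5, 5, 4, 3, 2, 3, 4], 2)
lst[0]=5 != 2: 0 + count([5, 4, 3, 2, 3, 4], 2)
lst[0]=5 != 2: 0 + count([4, 3, 2, 3, 4], 2)
lst[0]=4 != 2: 0 + count([3, 2, 3, 4], 2)
lst[0]=3 != 2: 0 + count([2, 3, 4], 2)
lst[0]=2 == 2: 1 + count([3, 4], 2)
lst[0]=3 != 2: 0 + count([4], 2)
lst[0]=4 != 2: 0 + count([], 2)
= 1


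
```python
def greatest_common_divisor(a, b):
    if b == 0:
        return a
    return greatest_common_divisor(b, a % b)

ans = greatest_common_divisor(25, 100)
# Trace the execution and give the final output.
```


greatest_common_divisor(25, 100)
= greatest_common_divisor(100, 25 % 100) = greatest_common_divisor(100, 25)
= greatest_common_divisor(25, 100 % 25) = greatest_common_divisor(25, 0)
b == 0, return a = 25


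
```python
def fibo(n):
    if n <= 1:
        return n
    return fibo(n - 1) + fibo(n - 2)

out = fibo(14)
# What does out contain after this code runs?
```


fibo(14)
= fibo(13) + fibo(12)
= (fibo(12) + fibo(11)) + fibo(12)
Computing bottom-up: fibo(0)=0, fibo(1)=1, fibo(2)=1, fibo(3)=2, fibo(4)=3, fibo(5)=5, fibo(6)=8, fibo(7)=13, fibo(8)=21, fibo(9)=34, fibo(10)=55, fibo(11)=89, fibo(12)=144, fibo(13)=233, fibo(14)=377
= 377


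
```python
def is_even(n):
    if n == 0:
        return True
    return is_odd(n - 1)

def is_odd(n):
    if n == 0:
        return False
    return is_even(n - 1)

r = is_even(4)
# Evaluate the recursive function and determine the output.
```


is_even(4)
= is_odd(3)
= is_even(2)
= is_odd(1)
= is_even(0)
n == 0: return True
= True


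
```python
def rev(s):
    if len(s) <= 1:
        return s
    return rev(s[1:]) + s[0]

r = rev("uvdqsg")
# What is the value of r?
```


rev("uvdqsg")
= rev("vdqsg") + "u"
= rev("dqsg") + "v" + "u"
= rev("qsg") + "d" + "v" + "u"
= rev("sg") + "q" + "d" + "v" + "u"
= rev("g") + "s" + "q" + "d" + "v" + "u"
= "g" + "s" + "q" + "d" + "v" + "u"
= "gsqdvu"


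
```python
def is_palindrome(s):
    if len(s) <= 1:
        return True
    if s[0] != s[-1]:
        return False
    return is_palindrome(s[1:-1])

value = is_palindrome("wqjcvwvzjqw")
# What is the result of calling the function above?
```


is_palindrome("wqjcvwvzjqw")
"wqjcvwvzjqw": s[0]='w' == s[-1]='w' -> is_palindrome("qjcvwvzjq")
"qjcvwvzjq": s[0]='q' == s[-1]='q' -> is_palindrome("jcvwvzj")
"jcvwvzj": s[0]='j' == s[-1]='j' -> is_palindrome("cvwvz")
"cvwvz": s[0]='c' != s[-1]='z' -> False
= False


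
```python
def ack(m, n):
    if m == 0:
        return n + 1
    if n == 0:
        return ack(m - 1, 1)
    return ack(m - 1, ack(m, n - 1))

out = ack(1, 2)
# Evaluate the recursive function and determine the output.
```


ack(1, 2)
= ack(0, ack(1, 1))
First compute ack(1, 1) = 3
= ack(0, 3)
= 4


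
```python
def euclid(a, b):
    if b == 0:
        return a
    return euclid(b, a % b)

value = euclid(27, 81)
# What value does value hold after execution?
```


euclid(27, 81)
= euclid(81, 27 % 81) = euclid(81, 27)
= euclid(27, 81 % 27) = euclid(27, 0)
b == 0, return a = 27


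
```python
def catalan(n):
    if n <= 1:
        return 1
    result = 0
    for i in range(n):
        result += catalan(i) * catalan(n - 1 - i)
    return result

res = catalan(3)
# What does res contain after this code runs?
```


catalan(3)
= sum of catalan(i) * catalan(3-1-i) for i in 0..2
First compute sub-values bottom-up:
  catalan(0) = 1, catalan(1) = 1
  catalan(2) = 1*1 + 1*1 = 2
Now catalan(3):
  catalan(0)*catalan(2) = 1*2 = 2
  catalan(1)*catalan(1) = 1*1 = 1
  catalan(2)*catalan(0) = 2*1 = 2
= 2 + 1 + 2
= 5


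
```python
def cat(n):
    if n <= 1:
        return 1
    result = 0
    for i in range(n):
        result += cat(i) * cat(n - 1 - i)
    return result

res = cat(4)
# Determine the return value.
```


cat(4)
= sum of cat(i) * cat(4-1-i) for i in 0..3
First compute sub-values bottom-up:
  cat(0) = 1, cat(1) = 1
  cat(2) = 1*1 + 1*1 = 2
  cat(3) = 1*2 + 1*1 + 2*1 = 5
Now cat(4):
  cat(0)*cat(3) = 1*5 = 5
  cat(1)*cat(2) = 1*2 = 2
  cat(2)*cat(1) = 2*1 = 2
  cat(3)*cat(0) = 5*1 = 5
= 5 + 2 + 2 + 5
= 14


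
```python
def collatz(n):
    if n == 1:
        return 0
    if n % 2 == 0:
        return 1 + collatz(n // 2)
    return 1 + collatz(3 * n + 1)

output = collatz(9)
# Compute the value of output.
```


collatz(9)
9 is odd -> 3*9+1 = 28 -> collatz(28)
28 is even -> collatz(14)
14 is even -> collatz(7)
7 is odd -> 3*7+1 = 22 -> collatz(22)
22 is even -> collatz(11)
11 is odd -> 3*11+1 = 34 -> collatz(34)
34 is even -> collatz(17)
17 is odd -> 3*17+1 = 52 -> collatz(52)
52 is even -> collatz(26)
26 is even -> collatz(13)
13 is odd -> 3*13+1 = 40 -> collatz(40)
40 is even -> collatz(20)
20 is even -> collatz(10)
10 is even -> collatz(5)
5 is odd -> 3*5+1 = 16 -> collatz(16)
16 is even -> collatz(8)
8 is even -> collatz(4)
4 is even -> collatz(2)
2 is even -> collatz(1)
Reached 1 after 19 steps
= 19


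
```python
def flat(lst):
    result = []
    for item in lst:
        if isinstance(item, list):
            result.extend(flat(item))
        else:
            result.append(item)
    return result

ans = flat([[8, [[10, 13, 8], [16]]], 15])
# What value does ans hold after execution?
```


flat([[8, [[10, 13, 8], [16]]], 15])
Processing each element:
  [8, [[10, 13, 8], [16]]] is a list -> flat recursively -> [8, 10, 13, 8, 16]
  15 is not a list -> append 15
= [8, 10, 13, 8, 16, 15]


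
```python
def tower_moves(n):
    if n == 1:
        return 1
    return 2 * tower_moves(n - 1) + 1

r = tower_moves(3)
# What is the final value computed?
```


tower_moves(3)
= 2 * tower_moves(2) + 1
= 2 * (2 * tower_moves(1) + 1) + 1
Now compute bottom-up:
tower_moves(1) = 1
tower_moves(2) = 2 * 1 + 1 = 3
tower_moves(3) = 2 * 3 + 1 = 7
= 7


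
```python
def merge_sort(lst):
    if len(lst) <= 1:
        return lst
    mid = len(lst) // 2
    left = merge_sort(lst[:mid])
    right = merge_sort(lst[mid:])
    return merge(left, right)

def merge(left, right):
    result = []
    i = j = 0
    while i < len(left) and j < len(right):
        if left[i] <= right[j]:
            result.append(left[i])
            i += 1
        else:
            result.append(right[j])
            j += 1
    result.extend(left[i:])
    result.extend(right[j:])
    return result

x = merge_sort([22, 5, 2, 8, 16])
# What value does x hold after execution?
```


merge_sort([22, 5, 2, 8, 16])
Split into [22, 5] and [2, 8, 16]
Left sorted: [5, 22]
Right sorted: [2, 8, 16]
Merge [5, 22] and [2, 8, 16]
= [2, 5, 8, 16, 22]


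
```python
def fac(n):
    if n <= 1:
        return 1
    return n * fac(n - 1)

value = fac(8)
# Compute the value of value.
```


fac(8)
= 8 * fac(7)
= 8 * 7 * fac(6)
= 8 * 7 * 6 * fac(5)
= 8 * 7 * 6 * 5 * fac(4)
= 8 * 7 * 6 * 5 * 4 * fac(3)
= 8 * 7 * 6 * 5 * 4 * 3 * fac(2)
= 8 * 7 * 6 * 5 * 4 * 3 * 2 * fac(1)
= 8 * 7 * 6 * 5 * 4 * 3 * 2 * 1
= 40320


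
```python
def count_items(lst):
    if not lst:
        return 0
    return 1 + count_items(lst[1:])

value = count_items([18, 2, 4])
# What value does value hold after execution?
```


count_items([18, 2, 4])
= 1 + count_items([2, 4])
= 1 + 1 + count_items([4])
= 1 + 1 + 1 + count_items([])
= 1 + 1 + 1 + 0
= 3


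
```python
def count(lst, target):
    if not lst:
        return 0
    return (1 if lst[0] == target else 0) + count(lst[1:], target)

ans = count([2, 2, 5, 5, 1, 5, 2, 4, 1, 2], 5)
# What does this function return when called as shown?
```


count([2, 2, 5, 5, 1, 5, 2, 4, 1, 2], 5)
lst[0]=2 != 5: 0 + count([2, 5, 5, 1, 5, 2, 4, 1, 2], 5)
lst[0]=2 != 5: 0 + count([5, 5, 1, 5, 2, 4, 1, 2], 5)
lst[0]=5 == 5: 1 + count([5, 1, 5, 2, 4, 1, 2], 5)
lst[0]=5 == 5: 1 + count([1, 5, 2, 4, 1, 2], 5)
lst[0]=1 != 5: 0 + count([5, 2, 4, 1, 2], 5)
lst[0]=5 == 5: 1 + count([2, 4, 1, 2], 5)
lst[0]=2 != 5: 0 + count([4, 1, 2], 5)
lst[0]=4 != 5: 0 + count([1, 2], 5)
lst[0]=1 != 5: 0 + count([2], 5)
lst[0]=2 != 5: 0 + count([], 5)
= 3


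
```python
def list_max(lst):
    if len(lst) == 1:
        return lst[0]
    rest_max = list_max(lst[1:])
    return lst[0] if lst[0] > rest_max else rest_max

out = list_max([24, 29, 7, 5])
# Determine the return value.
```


list_max([24, 29, 7, 5])
= compare 24 with list_max([29, 7, 5])
= compare 29 with list_max([7, 5])
= compare 7 with list_max([5])
Base: list_max([5]) = 5
compare 7 with 5: max = 7
compare 29 with 7: max = 29
compare 24 with 29: max = 29
= 29


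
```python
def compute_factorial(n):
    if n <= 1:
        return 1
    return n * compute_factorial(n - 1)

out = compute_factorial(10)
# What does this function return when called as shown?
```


compute_factorial(10)
= 10 * compute_factorial(9)
= 10 * 9 * compute_factorial(8)
= 10 * 9 * 8 * compute_factorial(7)
= 10 * 9 * 8 * 7 * compute_factorial(6)
= 10 * 9 * 8 * 7 * 6 * compute_factorial(5)
= 10 * 9 * 8 * 7 * 6 * 5 * compute_factorial(4)
= 10 * 9 * 8 * 7 * 6 * 5 * 4 * compute_factorial(3)
= 10 * 9 * 8 * 7 * 6 * 5 * 4 * 3 * compute_factorial(2)
= 10 * 9 * 8 * 7 * 6 * 5 * 4 * 3 * 2 * compute_factorial(1)
= 10 * 9 * 8 * 7 * 6 * 5 * 4 * 3 * 2 * 1
= 3628800


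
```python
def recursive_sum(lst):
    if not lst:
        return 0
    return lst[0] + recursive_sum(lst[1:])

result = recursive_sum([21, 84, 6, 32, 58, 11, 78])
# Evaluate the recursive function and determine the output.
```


recursive_sum([21, 84, 6, 32, 58, 11, 78])
= 21 + recursive_sum([84, 6, 32, 58, 11, 78])
= 21 + 84 + recursive_sum([6, 32, 58, 11, 78])
= 21 + 84 + 6 + recursive_sum([32, 58, 11, 78])
= 21 + 84 + 6 + 32 + recursive_sum([58, 11, 78])
= 21 + 84 + 6 + 32 + 58 + recursive_sum([11, 78])
= 21 + 84 + 6 + 32 + 58 + 11 + recursive_sum([78])
= 21 + 84 + 6 + 32 + 58 + 11 + 78 + recursive_sum([])
= 21 + 84 + 6 + 32 + 58 + 11 + 78 + 0
= 290


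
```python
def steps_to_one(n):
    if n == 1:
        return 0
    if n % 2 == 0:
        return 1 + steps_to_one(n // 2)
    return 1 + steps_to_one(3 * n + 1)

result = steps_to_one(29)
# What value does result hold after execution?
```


steps_to_one(29)
29 is odd -> 3*29+1 = 88 -> steps_to_one(88)
88 is even -> steps_to_one(44)
44 is even -> steps_to_one(22)
22 is even -> steps_to_one(11)
11 is odd -> 3*11+1 = 34 -> steps_to_one(34)
34 is even -> steps_to_one(17)
17 is odd -> 3*17+1 = 52 -> steps_to_one(52)
52 is even -> steps_to_one(26)
26 is even -> steps_to_one(13)
13 is odd -> 3*13+1 = 40 -> steps_to_one(40)
40 is even -> steps_to_one(20)
20 is even -> steps_to_one(10)
10 is even -> steps_to_one(5)
5 is odd -> 3*5+1 = 16 -> steps_to_one(16)
16 is even -> steps_to_one(8)
8 is even -> steps_to_one(4)
4 is even -> steps_to_one(2)
2 is even -> steps_to_one(1)
Reached 1 after 18 steps
= 18


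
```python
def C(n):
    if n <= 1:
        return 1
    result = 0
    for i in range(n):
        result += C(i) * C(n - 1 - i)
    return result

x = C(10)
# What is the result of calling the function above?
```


C(10)
= sum of C(i) * C(10-1-i) for i in 0..9
First compute sub-values bottom-up:
  C(0) = 1, C(1) = 1
  C(2) = 1*1 + 1*1 = 2
  C(3) = 1*2 + 1*1 + 2*1 = 5
  C(4) = 1*5 + 1*2 + 2*1 + 5*1 = 14
  C(5) = 1*14 + 1*5 + 2*2 + 5*1 + 14*1 = 42
  C(6) = 1*42 + 1*14 + 2*5 + 5*2 + 14*1 + 42*1 = 132
  C(7) = 1*132 + 1*42 + 2*14 + 5*5 + 14*2 + 42*1 + 132*1 = 429
  C(8) = 1*429 + 1*132 + 2*42 + 5*14 + 14*5 + 42*2 + 132*1 + 429*1 = 1430
  C(9) = 1*1430 + 1*429 + 2*132 + 5*42 + 14*14 + 42*5 + 132*2 + 429*1 + 1430*1 = 4862
Now C(10):
  C(0)*C(9) = 1*4862 = 4862
  C(1)*C(8) = 1*1430 = 1430
  C(2)*C(7) = 2*429 = 858
  C(3)*C(6) = 5*132 = 660
  C(4)*C(5) = 14*42 = 588
  C(5)*C(4) = 42*14 = 588
  C(6)*C(3) = 132*5 = 660
  C(7)*C(2) = 429*2 = 858
  C(8)*C(1) = 1430*1 = 1430
  C(9)*C(0) = 4862*1 = 4862
= 4862 + 1430 + 858 + 660 + 588 + 588 + 660 + 858 + 1430 + 4862
= 16796


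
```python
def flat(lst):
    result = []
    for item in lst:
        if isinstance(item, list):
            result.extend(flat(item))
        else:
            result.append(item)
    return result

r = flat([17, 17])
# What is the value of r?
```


flat([17, 17])
Processing each element:
  17 is not a list -> append 17
  17 is not a list -> append 17
= [17, 17]


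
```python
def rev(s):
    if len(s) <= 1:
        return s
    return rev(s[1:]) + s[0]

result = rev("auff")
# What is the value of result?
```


rev("auff")
= rev("uff") + "a"
= rev("ff") + "u" + "a"
= rev("f") + "f" + "u" + "a"
= "f" + "f" + "u" + "a"
= "ffua"
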